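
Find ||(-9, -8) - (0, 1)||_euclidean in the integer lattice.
12.7279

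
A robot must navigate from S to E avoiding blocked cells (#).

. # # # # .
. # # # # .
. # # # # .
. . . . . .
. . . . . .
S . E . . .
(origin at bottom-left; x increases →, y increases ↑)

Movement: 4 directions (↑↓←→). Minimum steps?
2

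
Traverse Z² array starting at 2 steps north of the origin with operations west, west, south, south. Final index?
(-2, 0)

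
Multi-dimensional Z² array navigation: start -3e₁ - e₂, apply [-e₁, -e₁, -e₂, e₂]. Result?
(-5, -1)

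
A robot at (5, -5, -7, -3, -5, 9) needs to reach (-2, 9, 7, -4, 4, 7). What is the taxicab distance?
47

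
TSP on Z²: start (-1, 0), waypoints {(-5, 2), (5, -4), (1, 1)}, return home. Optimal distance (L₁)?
32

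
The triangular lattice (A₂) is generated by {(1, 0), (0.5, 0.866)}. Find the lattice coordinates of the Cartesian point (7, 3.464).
5b₁ + 4b₂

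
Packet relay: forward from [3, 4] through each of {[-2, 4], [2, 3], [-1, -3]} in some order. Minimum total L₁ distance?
15
(one optimal route: (3, 4) → (2, 3) → (-2, 4) → (-1, -3))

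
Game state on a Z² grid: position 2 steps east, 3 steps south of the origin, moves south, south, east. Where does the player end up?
(3, -5)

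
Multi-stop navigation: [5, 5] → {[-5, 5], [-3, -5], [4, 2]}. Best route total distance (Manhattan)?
28
(one optimal route: (5, 5) → (4, 2) → (-5, 5) → (-3, -5))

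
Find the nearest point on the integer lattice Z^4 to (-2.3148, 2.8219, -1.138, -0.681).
(-2, 3, -1, -1)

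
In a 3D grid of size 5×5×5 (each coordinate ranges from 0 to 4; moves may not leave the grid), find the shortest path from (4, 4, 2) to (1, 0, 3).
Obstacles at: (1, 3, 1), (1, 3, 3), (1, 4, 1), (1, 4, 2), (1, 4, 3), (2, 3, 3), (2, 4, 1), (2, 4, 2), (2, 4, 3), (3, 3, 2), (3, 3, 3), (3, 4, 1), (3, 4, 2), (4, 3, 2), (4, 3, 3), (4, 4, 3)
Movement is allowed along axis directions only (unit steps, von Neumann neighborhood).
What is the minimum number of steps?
10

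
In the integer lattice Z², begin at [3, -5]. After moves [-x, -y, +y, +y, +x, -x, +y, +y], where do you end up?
(2, -2)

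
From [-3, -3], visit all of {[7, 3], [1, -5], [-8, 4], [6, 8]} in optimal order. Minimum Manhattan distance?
44
(one optimal route: (-3, -3) → (1, -5) → (7, 3) → (6, 8) → (-8, 4))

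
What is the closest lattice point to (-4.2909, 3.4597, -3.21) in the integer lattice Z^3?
(-4, 3, -3)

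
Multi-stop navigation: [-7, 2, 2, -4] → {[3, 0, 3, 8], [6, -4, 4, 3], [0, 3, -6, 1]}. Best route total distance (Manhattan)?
56
(one optimal route: (-7, 2, 2, -4) → (0, 3, -6, 1) → (3, 0, 3, 8) → (6, -4, 4, 3))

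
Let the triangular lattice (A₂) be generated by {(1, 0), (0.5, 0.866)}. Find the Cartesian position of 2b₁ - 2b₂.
(1, -1.732)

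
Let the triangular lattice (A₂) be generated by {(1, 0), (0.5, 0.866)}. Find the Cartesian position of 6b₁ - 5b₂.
(3.5, -4.33)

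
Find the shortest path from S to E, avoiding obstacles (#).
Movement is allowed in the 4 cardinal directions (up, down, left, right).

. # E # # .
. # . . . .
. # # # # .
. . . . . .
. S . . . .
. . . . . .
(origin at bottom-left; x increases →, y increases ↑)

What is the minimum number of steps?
11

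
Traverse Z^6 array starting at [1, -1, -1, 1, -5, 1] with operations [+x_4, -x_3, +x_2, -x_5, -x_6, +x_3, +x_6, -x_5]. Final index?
(1, 0, -1, 2, -7, 1)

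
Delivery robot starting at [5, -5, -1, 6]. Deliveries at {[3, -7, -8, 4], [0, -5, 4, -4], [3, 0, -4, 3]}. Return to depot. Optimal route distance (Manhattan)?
68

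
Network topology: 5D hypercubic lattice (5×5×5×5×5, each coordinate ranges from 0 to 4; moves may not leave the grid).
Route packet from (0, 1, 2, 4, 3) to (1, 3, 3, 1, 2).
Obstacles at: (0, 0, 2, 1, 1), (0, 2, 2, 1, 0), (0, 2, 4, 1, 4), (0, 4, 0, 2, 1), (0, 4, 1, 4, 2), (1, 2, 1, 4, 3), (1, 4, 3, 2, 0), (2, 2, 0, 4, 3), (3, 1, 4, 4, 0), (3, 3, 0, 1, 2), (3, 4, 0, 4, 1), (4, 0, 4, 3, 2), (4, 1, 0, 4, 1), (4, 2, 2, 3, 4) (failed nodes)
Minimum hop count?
8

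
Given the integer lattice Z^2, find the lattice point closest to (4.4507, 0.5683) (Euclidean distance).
(4, 1)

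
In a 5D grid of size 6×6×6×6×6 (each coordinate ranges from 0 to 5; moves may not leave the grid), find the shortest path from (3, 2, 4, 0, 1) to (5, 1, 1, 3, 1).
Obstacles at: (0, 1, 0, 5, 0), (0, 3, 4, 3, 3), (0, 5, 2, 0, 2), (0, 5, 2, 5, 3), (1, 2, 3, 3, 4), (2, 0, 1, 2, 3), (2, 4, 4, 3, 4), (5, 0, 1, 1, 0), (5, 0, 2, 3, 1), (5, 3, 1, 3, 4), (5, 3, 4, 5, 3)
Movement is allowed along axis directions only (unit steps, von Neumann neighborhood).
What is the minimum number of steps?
9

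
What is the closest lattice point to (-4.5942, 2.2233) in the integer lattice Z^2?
(-5, 2)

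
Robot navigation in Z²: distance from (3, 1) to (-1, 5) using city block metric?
8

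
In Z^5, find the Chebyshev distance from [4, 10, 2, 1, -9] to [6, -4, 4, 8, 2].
14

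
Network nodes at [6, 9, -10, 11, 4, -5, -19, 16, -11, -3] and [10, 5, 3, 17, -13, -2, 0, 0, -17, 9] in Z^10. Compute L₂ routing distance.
36.4966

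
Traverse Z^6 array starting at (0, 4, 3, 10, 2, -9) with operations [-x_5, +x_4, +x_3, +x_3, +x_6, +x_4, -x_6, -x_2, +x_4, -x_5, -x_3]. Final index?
(0, 3, 4, 13, 0, -9)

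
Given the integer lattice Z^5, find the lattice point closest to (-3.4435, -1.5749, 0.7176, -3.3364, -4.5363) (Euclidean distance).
(-3, -2, 1, -3, -5)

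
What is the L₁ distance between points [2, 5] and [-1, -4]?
12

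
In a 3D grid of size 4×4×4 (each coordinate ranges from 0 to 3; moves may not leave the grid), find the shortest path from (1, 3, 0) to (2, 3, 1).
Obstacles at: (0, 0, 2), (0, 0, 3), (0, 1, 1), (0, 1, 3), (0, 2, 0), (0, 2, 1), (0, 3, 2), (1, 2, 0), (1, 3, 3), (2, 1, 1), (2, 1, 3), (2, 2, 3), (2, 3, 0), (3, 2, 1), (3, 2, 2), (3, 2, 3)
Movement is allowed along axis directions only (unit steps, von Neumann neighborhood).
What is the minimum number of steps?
2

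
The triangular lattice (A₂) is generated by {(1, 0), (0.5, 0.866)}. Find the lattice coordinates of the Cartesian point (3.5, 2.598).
2b₁ + 3b₂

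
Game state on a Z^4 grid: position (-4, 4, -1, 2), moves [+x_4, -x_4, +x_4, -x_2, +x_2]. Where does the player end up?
(-4, 4, -1, 3)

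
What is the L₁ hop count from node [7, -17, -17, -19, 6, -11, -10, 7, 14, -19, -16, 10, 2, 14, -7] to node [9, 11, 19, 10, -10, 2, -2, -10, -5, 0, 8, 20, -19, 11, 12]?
264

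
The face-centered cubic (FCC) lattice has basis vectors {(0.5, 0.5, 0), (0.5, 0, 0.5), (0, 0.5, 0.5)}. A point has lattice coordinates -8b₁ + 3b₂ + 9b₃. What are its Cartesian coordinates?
(-2.5, 0.5, 6)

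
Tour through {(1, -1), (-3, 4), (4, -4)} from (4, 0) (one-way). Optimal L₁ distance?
19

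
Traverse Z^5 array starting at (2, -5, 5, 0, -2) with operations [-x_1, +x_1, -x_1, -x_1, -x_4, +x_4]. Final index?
(0, -5, 5, 0, -2)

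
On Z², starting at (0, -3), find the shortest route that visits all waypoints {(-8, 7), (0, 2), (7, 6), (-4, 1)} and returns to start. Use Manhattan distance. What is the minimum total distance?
50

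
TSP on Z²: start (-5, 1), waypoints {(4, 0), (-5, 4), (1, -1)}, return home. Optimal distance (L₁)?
28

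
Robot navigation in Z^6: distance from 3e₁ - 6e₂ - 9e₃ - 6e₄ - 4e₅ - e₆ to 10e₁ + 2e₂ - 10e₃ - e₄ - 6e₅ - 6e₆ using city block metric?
28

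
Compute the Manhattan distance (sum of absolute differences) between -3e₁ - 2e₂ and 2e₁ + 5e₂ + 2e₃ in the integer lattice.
14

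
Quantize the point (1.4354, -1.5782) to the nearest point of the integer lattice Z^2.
(1, -2)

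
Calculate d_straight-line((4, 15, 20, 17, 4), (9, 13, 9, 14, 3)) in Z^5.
12.6491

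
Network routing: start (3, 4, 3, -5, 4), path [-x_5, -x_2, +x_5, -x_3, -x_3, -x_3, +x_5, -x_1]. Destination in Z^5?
(2, 3, 0, -5, 5)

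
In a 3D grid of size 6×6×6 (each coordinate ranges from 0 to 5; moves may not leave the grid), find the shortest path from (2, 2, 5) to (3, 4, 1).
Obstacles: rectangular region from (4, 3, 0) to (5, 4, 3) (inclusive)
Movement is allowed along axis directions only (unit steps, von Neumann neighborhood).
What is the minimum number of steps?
7
(one shortest path: (2, 2, 5) → (3, 2, 5) → (3, 3, 5) → (3, 4, 5) → (3, 4, 4) → (3, 4, 3) → (3, 4, 2) → (3, 4, 1))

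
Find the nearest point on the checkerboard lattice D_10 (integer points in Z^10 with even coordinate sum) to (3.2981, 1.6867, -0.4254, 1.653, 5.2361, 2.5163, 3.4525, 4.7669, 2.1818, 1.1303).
(3, 2, 0, 2, 5, 3, 3, 5, 2, 1)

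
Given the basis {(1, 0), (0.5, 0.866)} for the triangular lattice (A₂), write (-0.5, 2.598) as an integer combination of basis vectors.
-2b₁ + 3b₂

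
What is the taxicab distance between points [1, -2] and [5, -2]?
4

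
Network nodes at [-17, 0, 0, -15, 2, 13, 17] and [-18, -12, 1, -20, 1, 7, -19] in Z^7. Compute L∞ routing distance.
36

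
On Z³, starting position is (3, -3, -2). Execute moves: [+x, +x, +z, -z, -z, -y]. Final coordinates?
(5, -4, -3)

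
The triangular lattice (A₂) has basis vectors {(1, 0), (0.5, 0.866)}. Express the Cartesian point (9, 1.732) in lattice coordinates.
8b₁ + 2b₂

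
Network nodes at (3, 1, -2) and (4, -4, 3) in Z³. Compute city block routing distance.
11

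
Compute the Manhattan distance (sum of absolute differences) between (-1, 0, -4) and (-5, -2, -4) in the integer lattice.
6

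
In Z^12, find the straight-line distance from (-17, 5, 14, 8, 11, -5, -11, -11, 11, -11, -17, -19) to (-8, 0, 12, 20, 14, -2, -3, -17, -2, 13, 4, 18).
54.1018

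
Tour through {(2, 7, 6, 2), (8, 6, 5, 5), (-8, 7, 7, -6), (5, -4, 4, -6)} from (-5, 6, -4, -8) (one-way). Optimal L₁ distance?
72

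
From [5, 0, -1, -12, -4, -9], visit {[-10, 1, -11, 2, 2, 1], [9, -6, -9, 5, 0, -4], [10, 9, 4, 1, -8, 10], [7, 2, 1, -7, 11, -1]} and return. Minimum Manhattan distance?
230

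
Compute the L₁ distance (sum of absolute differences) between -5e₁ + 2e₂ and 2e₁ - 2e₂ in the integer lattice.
11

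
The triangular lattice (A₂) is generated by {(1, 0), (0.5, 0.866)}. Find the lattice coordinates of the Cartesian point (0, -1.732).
b₁ - 2b₂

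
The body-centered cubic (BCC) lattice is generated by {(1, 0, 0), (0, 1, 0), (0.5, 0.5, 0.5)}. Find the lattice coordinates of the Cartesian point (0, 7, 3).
-3b₁ + 4b₂ + 6b₃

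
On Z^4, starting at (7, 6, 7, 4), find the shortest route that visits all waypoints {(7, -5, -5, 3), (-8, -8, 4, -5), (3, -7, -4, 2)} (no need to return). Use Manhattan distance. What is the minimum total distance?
59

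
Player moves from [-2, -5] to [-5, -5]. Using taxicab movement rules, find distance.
3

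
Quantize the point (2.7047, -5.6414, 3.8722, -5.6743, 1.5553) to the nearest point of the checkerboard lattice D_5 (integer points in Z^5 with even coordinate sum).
(3, -6, 4, -6, 1)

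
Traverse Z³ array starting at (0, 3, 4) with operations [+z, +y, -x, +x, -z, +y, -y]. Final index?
(0, 4, 4)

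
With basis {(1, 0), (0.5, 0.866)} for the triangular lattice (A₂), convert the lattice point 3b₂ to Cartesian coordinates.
(1.5, 2.598)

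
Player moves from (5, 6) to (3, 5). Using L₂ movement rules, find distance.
2.23607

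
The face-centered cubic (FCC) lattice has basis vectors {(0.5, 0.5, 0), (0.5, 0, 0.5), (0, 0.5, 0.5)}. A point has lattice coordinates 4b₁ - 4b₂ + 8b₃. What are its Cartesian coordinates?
(0, 6, 2)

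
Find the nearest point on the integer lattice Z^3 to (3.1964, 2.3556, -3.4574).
(3, 2, -3)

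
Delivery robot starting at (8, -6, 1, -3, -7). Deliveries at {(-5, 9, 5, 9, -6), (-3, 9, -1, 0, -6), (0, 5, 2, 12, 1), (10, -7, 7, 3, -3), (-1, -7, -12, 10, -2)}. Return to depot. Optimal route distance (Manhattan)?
160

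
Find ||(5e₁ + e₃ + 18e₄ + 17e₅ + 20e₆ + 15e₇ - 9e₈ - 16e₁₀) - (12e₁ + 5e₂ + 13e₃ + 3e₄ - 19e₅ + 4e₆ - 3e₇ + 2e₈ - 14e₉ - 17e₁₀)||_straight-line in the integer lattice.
51.3517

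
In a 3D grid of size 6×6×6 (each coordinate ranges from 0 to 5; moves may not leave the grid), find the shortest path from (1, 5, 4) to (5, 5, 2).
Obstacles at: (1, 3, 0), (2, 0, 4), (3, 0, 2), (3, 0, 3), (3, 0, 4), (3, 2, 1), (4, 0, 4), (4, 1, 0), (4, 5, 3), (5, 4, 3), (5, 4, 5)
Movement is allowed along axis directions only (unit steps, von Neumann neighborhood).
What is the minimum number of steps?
6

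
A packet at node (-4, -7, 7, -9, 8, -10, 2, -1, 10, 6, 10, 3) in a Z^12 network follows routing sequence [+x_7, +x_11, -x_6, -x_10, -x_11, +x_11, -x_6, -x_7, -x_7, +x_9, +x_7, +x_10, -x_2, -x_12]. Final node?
(-4, -8, 7, -9, 8, -12, 2, -1, 11, 6, 11, 2)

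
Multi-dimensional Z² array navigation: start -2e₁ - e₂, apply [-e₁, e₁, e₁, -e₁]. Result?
(-2, -1)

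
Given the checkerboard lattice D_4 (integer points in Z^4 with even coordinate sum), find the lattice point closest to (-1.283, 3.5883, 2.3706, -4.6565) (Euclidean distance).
(-1, 4, 2, -5)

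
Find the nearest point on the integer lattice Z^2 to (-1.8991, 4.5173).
(-2, 5)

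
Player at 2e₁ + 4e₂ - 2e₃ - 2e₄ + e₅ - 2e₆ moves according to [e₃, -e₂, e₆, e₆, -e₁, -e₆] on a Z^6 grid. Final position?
(1, 3, -1, -2, 1, -1)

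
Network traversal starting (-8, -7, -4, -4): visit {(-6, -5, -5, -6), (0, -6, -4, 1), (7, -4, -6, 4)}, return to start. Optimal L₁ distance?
60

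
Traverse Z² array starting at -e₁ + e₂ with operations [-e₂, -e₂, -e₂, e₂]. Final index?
(-1, -1)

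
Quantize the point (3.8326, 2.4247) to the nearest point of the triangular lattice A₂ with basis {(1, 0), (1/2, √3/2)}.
(3.5, 2.598)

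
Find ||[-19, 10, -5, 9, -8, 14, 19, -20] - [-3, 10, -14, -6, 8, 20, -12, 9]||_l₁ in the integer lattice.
122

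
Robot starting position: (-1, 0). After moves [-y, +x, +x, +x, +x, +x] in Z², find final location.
(4, -1)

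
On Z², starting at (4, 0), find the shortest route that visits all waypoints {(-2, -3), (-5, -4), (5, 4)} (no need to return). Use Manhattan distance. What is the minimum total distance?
23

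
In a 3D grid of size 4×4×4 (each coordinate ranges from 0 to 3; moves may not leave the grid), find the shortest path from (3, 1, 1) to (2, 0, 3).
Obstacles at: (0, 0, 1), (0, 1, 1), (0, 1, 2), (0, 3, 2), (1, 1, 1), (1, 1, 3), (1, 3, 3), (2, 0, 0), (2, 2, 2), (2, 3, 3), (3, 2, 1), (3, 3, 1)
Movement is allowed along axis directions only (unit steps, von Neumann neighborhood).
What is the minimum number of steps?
4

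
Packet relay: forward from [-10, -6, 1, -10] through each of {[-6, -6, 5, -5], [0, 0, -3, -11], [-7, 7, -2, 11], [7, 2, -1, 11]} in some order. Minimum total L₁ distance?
92
(one optimal route: (-10, -6, 1, -10) → (-6, -6, 5, -5) → (0, 0, -3, -11) → (7, 2, -1, 11) → (-7, 7, -2, 11))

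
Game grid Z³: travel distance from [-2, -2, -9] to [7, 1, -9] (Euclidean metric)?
9.48683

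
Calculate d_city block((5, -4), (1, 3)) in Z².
11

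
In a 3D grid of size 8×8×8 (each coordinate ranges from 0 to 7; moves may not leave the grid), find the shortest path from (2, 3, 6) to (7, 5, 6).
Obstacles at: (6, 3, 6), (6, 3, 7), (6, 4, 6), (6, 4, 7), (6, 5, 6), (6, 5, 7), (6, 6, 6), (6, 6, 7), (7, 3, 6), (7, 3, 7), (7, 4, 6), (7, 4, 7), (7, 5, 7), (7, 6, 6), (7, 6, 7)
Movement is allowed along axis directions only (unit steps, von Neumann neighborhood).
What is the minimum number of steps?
9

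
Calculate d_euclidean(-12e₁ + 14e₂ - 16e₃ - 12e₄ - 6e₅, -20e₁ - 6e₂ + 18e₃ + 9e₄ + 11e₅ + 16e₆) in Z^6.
51.049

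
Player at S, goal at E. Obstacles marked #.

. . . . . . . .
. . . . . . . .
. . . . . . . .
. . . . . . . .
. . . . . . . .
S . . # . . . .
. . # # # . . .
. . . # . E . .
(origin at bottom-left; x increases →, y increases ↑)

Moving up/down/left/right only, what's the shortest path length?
9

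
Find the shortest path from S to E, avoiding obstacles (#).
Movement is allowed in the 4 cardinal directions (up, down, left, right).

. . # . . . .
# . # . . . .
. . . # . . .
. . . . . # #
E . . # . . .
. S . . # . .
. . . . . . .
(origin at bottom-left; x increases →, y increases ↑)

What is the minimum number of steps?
2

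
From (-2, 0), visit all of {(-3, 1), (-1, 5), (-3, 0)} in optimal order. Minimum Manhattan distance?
8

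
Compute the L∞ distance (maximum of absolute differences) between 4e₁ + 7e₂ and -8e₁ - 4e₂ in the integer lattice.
12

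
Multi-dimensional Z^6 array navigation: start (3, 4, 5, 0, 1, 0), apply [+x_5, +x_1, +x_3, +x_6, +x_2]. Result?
(4, 5, 6, 0, 2, 1)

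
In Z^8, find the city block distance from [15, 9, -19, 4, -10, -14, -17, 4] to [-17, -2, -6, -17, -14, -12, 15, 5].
116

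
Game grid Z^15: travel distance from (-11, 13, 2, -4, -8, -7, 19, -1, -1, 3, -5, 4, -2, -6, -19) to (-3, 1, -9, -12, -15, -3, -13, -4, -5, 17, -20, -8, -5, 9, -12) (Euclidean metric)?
48.5283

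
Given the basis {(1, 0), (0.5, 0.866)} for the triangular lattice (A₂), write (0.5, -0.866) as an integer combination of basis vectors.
b₁ - b₂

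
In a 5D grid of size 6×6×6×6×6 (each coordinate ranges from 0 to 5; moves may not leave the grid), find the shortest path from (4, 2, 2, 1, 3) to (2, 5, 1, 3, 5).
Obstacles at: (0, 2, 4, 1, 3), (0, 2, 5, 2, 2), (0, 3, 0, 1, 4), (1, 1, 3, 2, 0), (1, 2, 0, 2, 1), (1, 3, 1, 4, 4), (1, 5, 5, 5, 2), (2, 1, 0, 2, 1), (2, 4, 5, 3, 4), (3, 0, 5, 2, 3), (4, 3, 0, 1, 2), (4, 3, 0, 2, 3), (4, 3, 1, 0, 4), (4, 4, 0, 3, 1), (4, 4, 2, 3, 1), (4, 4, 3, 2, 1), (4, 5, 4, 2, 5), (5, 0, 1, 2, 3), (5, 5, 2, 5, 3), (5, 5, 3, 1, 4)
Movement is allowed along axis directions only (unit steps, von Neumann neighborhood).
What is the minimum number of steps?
10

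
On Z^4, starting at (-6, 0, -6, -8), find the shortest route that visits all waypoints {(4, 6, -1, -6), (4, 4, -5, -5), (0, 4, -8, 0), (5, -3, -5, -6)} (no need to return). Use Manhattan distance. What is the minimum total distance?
50
(one optimal route: (-6, 0, -6, -8) → (5, -3, -5, -6) → (4, 6, -1, -6) → (4, 4, -5, -5) → (0, 4, -8, 0))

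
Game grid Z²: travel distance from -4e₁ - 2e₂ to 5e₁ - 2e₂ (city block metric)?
9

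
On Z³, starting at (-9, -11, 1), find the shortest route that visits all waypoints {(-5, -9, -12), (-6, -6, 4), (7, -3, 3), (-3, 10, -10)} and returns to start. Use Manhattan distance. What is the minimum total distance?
106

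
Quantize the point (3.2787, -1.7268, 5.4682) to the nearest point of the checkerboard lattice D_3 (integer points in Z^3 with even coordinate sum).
(3, -2, 5)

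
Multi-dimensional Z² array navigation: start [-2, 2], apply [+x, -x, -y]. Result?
(-2, 1)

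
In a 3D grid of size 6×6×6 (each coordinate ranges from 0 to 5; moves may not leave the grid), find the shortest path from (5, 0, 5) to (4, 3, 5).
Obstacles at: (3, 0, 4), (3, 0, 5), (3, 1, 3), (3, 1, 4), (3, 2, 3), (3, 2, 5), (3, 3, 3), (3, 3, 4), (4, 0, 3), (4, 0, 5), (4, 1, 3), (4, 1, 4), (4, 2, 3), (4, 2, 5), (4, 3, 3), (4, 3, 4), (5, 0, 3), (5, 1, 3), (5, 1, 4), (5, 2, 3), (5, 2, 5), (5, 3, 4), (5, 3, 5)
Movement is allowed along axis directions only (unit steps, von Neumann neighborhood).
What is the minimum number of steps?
8
(one shortest path: (5, 0, 5) → (5, 1, 5) → (4, 1, 5) → (3, 1, 5) → (2, 1, 5) → (2, 2, 5) → (2, 3, 5) → (3, 3, 5) → (4, 3, 5))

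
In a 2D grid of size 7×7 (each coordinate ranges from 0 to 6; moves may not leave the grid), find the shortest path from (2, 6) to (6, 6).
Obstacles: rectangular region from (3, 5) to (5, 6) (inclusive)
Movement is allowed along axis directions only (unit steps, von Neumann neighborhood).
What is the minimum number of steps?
8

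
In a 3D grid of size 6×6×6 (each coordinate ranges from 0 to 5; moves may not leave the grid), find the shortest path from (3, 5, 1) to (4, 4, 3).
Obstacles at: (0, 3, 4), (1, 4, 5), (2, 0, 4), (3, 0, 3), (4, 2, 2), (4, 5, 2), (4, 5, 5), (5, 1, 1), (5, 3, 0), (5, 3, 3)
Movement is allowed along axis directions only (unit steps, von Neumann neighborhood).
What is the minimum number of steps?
4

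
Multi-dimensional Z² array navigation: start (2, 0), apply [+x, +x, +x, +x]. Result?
(6, 0)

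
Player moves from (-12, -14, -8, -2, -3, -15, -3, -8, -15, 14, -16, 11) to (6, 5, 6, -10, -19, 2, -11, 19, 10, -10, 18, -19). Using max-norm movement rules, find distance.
34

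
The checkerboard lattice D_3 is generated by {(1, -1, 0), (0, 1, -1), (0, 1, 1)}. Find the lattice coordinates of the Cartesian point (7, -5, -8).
7b₁ + 5b₂ - 3b₃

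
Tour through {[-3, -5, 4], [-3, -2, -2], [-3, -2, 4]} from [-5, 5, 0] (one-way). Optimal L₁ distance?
20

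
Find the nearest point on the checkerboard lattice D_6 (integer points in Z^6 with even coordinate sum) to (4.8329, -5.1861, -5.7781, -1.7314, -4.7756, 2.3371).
(5, -5, -6, -2, -5, 3)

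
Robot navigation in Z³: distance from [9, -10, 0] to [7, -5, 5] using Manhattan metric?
12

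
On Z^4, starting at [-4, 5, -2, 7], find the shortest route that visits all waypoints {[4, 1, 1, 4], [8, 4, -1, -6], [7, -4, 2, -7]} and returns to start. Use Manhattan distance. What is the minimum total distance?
78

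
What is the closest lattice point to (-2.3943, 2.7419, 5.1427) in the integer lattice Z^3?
(-2, 3, 5)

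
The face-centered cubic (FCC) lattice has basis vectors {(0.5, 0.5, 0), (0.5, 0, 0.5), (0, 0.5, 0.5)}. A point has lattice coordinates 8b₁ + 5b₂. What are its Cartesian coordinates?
(6.5, 4, 2.5)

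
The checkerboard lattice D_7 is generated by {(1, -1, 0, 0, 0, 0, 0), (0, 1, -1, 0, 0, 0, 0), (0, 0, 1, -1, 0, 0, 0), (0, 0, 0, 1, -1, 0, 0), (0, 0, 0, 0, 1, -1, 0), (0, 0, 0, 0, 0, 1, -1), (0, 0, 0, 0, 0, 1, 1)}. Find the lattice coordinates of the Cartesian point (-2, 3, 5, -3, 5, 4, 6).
-2b₁ + b₂ + 6b₃ + 3b₄ + 8b₅ + 3b₆ + 9b₇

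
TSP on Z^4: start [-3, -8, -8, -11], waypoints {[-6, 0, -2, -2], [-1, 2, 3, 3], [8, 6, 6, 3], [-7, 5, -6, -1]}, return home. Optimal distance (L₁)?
120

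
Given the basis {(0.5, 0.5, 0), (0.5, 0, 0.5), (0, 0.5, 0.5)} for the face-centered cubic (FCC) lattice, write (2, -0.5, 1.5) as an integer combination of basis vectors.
4b₂ - b₃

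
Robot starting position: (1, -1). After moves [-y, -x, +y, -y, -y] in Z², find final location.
(0, -3)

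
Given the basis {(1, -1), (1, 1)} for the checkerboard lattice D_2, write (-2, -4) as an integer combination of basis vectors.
b₁ - 3b₂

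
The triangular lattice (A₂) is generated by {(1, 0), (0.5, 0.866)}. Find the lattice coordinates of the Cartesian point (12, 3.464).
10b₁ + 4b₂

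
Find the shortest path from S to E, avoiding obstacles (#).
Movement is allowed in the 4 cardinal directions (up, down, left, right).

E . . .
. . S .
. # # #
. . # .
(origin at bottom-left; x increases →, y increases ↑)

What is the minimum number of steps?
3
(one shortest path: (2, 2) → (1, 2) → (0, 2) → (0, 3))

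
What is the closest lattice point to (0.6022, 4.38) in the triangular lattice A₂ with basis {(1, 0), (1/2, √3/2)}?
(0.5, 4.33)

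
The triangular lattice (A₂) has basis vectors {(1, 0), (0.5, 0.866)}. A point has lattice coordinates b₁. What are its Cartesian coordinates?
(1, 0)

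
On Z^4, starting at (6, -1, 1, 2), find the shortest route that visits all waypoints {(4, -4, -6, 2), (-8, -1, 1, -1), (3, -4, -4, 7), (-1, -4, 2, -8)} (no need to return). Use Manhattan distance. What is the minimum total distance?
63
(one optimal route: (6, -1, 1, 2) → (4, -4, -6, 2) → (3, -4, -4, 7) → (-1, -4, 2, -8) → (-8, -1, 1, -1))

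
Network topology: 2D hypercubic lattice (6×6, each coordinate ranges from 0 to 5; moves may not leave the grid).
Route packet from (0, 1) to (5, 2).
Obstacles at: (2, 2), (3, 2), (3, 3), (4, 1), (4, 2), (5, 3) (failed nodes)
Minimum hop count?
8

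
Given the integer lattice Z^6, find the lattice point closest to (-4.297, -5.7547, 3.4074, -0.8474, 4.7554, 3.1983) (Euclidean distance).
(-4, -6, 3, -1, 5, 3)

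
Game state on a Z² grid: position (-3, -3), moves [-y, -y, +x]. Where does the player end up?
(-2, -5)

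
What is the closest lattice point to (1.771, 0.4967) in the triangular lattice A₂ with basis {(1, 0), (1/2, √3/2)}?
(1.5, 0.866)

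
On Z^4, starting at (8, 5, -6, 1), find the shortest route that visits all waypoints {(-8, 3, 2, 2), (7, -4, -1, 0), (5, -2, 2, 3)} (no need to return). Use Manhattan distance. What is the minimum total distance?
45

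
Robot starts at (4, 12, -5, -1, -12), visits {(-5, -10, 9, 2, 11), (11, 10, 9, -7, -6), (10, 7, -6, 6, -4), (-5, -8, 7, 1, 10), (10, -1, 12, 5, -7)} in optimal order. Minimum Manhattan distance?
143
(one optimal route: (4, 12, -5, -1, -12) → (10, 7, -6, 6, -4) → (11, 10, 9, -7, -6) → (10, -1, 12, 5, -7) → (-5, -10, 9, 2, 11) → (-5, -8, 7, 1, 10))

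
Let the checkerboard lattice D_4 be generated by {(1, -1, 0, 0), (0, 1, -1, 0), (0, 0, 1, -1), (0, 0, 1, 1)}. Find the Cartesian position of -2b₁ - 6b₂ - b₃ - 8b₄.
(-2, -4, -3, -7)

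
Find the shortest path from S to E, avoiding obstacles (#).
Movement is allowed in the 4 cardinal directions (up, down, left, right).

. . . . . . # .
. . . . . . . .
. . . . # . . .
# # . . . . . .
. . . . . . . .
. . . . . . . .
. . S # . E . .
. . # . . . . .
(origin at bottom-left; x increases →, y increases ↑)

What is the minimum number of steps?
5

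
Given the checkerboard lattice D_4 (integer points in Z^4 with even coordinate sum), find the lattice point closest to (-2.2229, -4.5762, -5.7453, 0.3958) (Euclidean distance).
(-2, -4, -6, 0)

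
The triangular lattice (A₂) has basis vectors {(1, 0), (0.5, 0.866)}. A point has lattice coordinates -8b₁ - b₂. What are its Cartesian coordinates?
(-8.5, -0.866)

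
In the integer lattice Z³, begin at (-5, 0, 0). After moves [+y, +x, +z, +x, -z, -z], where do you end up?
(-3, 1, -1)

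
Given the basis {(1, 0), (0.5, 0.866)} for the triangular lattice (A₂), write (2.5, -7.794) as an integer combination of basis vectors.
7b₁ - 9b₂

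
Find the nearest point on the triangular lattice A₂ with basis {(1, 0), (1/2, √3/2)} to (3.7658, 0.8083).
(3.5, 0.866)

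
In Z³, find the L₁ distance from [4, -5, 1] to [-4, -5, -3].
12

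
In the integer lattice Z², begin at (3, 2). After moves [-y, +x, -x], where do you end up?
(3, 1)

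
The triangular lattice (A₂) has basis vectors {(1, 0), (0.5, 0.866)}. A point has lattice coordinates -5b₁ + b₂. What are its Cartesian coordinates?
(-4.5, 0.866)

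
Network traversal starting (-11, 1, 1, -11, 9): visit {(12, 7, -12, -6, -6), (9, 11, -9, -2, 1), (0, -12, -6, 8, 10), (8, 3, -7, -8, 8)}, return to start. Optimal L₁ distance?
188
(one optimal route: (-11, 1, 1, -11, 9) → (0, -12, -6, 8, 10) → (9, 11, -9, -2, 1) → (12, 7, -12, -6, -6) → (8, 3, -7, -8, 8) → (-11, 1, 1, -11, 9))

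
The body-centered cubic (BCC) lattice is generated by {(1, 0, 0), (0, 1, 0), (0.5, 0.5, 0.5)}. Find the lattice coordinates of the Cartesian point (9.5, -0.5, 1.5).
8b₁ - 2b₂ + 3b₃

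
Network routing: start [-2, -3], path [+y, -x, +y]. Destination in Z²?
(-3, -1)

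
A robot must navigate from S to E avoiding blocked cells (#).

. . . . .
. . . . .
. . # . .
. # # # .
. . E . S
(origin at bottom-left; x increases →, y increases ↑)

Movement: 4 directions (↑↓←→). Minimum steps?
2
(one shortest path: (4, 0) → (3, 0) → (2, 0))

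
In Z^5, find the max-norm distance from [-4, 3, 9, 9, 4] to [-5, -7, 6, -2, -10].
14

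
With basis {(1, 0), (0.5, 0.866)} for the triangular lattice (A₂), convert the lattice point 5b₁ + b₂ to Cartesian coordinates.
(5.5, 0.866)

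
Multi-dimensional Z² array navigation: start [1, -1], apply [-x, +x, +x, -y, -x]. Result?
(1, -2)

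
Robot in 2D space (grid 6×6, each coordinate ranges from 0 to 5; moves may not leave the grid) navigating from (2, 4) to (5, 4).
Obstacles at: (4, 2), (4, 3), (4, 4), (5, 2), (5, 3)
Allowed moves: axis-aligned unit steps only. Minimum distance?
5
(one shortest path: (2, 4) → (3, 4) → (3, 5) → (4, 5) → (5, 5) → (5, 4))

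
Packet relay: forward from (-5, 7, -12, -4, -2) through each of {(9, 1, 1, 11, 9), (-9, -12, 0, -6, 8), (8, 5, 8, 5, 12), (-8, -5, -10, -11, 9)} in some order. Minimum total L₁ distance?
130
(one optimal route: (-5, 7, -12, -4, -2) → (-8, -5, -10, -11, 9) → (-9, -12, 0, -6, 8) → (9, 1, 1, 11, 9) → (8, 5, 8, 5, 12))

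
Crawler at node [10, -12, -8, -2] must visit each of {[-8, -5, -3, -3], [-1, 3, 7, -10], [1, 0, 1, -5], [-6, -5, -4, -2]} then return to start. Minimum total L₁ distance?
112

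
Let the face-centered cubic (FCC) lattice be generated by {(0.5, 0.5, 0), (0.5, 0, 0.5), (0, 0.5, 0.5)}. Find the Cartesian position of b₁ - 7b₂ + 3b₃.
(-3, 2, -2)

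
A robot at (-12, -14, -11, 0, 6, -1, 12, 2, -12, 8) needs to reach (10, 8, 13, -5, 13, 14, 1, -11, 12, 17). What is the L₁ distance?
152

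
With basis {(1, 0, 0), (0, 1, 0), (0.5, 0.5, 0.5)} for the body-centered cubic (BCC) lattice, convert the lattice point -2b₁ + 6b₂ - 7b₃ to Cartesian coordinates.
(-5.5, 2.5, -3.5)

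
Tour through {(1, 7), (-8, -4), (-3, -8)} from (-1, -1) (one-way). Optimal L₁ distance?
38
(one optimal route: (-1, -1) → (1, 7) → (-3, -8) → (-8, -4))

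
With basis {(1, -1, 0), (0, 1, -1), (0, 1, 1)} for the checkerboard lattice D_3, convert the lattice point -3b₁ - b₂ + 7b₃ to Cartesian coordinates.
(-3, 9, 8)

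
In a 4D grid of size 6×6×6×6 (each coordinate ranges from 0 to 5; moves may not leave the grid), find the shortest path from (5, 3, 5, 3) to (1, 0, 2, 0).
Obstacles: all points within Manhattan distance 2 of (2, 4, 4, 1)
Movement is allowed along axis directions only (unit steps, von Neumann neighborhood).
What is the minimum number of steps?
13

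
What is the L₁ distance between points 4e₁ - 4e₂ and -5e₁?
13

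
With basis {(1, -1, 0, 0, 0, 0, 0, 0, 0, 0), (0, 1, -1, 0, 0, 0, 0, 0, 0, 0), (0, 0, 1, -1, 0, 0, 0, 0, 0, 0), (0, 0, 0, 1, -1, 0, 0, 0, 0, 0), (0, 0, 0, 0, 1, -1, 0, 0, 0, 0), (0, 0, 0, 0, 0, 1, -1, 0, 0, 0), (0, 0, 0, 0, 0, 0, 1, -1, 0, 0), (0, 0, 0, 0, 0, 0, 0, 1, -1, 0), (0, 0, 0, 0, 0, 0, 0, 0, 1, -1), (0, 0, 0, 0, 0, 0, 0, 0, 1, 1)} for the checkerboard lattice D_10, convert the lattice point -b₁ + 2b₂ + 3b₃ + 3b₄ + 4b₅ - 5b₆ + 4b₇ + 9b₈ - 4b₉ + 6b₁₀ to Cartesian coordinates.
(-1, 3, 1, 0, 1, -9, 9, 5, -7, 10)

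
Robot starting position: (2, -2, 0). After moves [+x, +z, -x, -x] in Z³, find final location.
(1, -2, 1)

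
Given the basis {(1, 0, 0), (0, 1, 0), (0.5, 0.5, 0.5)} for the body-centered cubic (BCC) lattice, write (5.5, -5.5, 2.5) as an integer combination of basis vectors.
3b₁ - 8b₂ + 5b₃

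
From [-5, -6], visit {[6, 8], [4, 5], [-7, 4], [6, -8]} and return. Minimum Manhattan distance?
58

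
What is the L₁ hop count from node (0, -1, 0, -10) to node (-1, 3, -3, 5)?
23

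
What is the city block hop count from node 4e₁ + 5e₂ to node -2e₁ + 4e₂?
7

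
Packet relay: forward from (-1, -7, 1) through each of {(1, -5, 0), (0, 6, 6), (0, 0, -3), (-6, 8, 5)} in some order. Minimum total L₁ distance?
38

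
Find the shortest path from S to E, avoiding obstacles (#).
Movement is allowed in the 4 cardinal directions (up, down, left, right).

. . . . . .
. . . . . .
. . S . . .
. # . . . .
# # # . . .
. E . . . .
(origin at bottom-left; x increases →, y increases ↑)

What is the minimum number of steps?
6
(one shortest path: (2, 3) → (3, 3) → (3, 2) → (3, 1) → (3, 0) → (2, 0) → (1, 0))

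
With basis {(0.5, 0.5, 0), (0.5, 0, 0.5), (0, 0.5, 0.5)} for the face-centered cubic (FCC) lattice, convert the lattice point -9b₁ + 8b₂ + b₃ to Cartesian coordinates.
(-0.5, -4, 4.5)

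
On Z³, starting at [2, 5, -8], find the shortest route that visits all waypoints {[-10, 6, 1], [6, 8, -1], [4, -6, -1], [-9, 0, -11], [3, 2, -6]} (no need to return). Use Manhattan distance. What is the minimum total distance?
75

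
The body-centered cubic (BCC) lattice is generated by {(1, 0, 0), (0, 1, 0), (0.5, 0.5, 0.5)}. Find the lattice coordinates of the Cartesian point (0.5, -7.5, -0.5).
b₁ - 7b₂ - b₃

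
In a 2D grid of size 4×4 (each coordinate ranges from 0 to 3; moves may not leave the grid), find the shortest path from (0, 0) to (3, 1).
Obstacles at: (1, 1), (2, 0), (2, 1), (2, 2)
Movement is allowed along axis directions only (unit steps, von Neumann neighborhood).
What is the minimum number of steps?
8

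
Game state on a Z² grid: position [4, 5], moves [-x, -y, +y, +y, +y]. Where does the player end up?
(3, 7)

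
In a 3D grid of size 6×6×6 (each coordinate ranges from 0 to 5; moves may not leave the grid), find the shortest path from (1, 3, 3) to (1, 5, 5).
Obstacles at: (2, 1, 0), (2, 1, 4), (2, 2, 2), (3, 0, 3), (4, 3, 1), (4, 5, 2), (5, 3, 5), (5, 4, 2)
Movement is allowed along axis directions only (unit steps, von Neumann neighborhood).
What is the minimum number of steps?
4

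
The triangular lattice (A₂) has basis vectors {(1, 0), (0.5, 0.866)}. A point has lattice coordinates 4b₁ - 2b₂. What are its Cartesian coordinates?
(3, -1.732)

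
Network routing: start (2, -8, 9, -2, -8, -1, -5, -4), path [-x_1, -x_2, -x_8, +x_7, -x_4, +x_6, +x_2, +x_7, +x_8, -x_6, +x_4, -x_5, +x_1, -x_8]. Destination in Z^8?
(2, -8, 9, -2, -9, -1, -3, -5)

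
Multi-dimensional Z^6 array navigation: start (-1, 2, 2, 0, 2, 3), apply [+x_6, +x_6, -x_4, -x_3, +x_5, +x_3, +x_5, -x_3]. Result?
(-1, 2, 1, -1, 4, 5)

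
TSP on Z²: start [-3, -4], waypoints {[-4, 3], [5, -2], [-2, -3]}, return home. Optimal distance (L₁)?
32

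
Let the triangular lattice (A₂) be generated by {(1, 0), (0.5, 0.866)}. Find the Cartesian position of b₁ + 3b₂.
(2.5, 2.598)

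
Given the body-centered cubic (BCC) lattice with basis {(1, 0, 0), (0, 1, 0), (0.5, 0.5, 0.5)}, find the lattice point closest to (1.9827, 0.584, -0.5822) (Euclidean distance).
(1.5, 0.5, -0.5)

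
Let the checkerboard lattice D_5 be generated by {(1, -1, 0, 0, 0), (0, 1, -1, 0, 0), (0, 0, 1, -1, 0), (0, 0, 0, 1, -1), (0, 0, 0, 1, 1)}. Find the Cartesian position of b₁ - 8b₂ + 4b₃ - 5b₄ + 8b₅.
(1, -9, 12, -1, 13)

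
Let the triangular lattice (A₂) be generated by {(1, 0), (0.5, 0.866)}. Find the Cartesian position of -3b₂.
(-1.5, -2.598)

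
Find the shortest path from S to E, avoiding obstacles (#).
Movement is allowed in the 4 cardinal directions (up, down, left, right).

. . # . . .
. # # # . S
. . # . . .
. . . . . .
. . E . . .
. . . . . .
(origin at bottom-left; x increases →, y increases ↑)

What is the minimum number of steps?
6
(one shortest path: (5, 4) → (4, 4) → (4, 3) → (3, 3) → (3, 2) → (2, 2) → (2, 1))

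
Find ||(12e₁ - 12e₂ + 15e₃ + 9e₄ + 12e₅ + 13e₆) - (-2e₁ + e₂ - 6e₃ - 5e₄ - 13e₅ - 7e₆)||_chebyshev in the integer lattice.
25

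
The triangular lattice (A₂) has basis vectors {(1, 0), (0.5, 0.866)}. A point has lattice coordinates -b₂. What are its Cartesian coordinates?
(-0.5, -0.866)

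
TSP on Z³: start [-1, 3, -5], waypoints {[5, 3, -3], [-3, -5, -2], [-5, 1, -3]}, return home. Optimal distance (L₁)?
42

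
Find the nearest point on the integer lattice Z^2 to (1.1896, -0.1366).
(1, 0)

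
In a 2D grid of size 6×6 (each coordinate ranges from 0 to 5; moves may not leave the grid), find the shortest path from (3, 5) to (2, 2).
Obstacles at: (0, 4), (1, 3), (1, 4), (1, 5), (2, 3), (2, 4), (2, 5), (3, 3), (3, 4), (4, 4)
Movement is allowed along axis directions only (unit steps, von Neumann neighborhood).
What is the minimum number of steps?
8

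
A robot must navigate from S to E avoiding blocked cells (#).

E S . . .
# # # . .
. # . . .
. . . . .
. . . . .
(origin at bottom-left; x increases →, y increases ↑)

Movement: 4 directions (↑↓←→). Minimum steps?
1
(one shortest path: (1, 4) → (0, 4))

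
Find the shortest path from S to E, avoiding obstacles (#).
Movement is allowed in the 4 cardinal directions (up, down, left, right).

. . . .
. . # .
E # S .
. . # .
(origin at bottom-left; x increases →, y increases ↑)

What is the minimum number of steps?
8
(one shortest path: (2, 1) → (3, 1) → (3, 2) → (3, 3) → (2, 3) → (1, 3) → (0, 3) → (0, 2) → (0, 1))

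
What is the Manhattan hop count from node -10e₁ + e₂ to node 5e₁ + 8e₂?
22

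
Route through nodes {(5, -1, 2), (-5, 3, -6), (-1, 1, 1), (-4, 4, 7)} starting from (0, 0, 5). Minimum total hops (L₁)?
45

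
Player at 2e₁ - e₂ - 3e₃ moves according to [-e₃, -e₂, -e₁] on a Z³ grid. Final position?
(1, -2, -4)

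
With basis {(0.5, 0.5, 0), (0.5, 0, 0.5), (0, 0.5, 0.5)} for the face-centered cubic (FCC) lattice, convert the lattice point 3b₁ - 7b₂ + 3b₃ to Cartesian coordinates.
(-2, 3, -2)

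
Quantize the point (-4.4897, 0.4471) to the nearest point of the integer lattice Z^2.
(-4, 0)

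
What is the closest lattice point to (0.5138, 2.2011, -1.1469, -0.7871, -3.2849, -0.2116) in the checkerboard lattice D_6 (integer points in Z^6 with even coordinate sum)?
(1, 2, -1, -1, -3, 0)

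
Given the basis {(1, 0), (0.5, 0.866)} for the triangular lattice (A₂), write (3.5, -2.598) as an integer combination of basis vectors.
5b₁ - 3b₂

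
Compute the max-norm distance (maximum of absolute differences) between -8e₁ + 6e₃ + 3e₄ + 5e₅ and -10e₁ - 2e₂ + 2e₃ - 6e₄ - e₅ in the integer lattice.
9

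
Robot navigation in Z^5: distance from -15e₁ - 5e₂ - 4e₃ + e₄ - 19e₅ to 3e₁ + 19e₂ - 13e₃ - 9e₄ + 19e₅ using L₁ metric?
99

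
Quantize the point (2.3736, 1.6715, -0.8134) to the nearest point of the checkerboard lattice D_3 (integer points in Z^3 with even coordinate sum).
(3, 2, -1)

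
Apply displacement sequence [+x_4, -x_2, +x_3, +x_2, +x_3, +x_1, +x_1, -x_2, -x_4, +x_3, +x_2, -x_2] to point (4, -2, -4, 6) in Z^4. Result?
(6, -3, -1, 6)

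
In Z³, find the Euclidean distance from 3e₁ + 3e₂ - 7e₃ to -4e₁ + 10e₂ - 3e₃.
10.6771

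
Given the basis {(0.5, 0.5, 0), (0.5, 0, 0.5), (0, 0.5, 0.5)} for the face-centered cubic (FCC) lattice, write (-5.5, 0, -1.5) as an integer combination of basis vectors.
-4b₁ - 7b₂ + 4b₃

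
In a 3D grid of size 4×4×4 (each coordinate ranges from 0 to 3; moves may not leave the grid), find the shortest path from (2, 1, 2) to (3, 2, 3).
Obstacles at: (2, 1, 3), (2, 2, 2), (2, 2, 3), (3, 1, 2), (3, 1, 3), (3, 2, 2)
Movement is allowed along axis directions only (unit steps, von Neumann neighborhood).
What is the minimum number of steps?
7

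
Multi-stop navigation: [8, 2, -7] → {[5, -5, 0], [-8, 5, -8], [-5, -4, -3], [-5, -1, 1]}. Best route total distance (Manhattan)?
56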